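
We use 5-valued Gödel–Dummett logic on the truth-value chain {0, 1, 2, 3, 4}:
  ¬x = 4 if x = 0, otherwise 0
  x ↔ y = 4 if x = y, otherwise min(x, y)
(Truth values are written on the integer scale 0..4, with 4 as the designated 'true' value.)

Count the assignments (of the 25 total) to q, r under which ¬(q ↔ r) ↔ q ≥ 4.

value 4: 2 assignments (counts)
value 3: 1 assignment
value 2: 1 assignment
value 1: 1 assignment
value 0: 20 assignments
So 2 of the 25 assignments meet the threshold.

2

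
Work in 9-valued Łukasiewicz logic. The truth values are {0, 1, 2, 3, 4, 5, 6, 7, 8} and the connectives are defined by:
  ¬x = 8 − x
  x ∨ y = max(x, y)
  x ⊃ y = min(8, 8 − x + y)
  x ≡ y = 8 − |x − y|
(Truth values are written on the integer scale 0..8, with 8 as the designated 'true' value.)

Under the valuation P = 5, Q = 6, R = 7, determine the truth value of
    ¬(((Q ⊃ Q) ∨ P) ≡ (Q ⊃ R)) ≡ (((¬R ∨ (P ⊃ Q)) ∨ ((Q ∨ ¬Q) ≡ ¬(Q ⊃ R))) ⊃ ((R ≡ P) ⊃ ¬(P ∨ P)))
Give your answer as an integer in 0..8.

Q ⊃ Q = 6 ⊃ 6 = 8
(Q ⊃ Q) ∨ P = 8 ∨ 5 = 8
Q ⊃ R = 6 ⊃ 7 = 8
((Q ⊃ Q) ∨ P) ≡ (Q ⊃ R) = 8 ≡ 8 = 8
¬(((Q ⊃ Q) ∨ P) ≡ (Q ⊃ R)) = ¬8 = 0
¬R = ¬7 = 1
P ⊃ Q = 5 ⊃ 6 = 8
¬R ∨ (P ⊃ Q) = 1 ∨ 8 = 8
¬Q = ¬6 = 2
Q ∨ ¬Q = 6 ∨ 2 = 6
Q ⊃ R = 6 ⊃ 7 = 8
¬(Q ⊃ R) = ¬8 = 0
(Q ∨ ¬Q) ≡ ¬(Q ⊃ R) = 6 ≡ 0 = 2
(¬R ∨ (P ⊃ Q)) ∨ ((Q ∨ ¬Q) ≡ ¬(Q ⊃ R)) = 8 ∨ 2 = 8
R ≡ P = 7 ≡ 5 = 6
P ∨ P = 5 ∨ 5 = 5
¬(P ∨ P) = ¬5 = 3
(R ≡ P) ⊃ ¬(P ∨ P) = 6 ⊃ 3 = 5
((¬R ∨ (P ⊃ Q)) ∨ ((Q ∨ ¬Q) ≡ ¬(Q ⊃ R))) ⊃ ((R ≡ P) ⊃ ¬(P ∨ P)) = 8 ⊃ 5 = 5
¬(((Q ⊃ Q) ∨ P) ≡ (Q ⊃ R)) ≡ (((¬R ∨ (P ⊃ Q)) ∨ ((Q ∨ ¬Q) ≡ ¬(Q ⊃ R))) ⊃ ((R ≡ P) ⊃ ¬(P ∨ P))) = 0 ≡ 5 = 3

3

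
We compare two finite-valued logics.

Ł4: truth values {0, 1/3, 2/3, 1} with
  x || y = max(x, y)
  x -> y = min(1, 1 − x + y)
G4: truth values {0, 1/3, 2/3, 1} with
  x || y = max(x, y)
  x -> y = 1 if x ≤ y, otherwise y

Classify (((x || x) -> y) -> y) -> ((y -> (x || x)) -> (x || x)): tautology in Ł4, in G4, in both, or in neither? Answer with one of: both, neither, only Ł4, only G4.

In Ł4: every assignment gives 1 — tautology.
In G4: at x = 1/3, y = 0 the value is 1/3 — not a tautology.

only Ł4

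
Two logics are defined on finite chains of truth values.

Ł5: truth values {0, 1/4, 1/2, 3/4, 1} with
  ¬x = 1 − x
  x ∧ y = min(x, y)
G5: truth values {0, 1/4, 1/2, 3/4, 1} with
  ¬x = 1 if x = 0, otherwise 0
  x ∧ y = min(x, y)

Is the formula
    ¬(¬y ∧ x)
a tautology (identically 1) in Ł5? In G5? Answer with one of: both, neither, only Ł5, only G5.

neither

In Ł5: at x = 1/4, y = 0 the value is 3/4 — not a tautology.
In G5: at x = 1/4, y = 0 the value is 0 — not a tautology.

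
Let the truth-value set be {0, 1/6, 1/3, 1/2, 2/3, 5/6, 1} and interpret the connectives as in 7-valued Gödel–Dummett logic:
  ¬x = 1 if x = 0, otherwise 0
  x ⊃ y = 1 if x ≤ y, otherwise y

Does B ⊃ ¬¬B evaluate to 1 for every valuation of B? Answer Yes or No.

Yes

B = 0 ↦ 1
B = 1/6 ↦ 1
B = 1/3 ↦ 1
B = 1/2 ↦ 1
B = 2/3 ↦ 1
B = 5/6 ↦ 1
B = 1 ↦ 1
Every assignment gives a value ≥ 1.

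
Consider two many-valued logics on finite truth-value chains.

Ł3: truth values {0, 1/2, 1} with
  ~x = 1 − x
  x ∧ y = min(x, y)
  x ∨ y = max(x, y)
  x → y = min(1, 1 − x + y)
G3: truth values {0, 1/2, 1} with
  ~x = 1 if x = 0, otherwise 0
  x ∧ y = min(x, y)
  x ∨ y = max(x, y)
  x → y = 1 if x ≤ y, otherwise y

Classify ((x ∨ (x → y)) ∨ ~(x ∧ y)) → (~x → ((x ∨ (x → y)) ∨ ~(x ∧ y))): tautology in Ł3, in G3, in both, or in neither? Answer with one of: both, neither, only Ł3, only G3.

In Ł3: every assignment gives 1 — tautology.
In G3: every assignment gives 1 — tautology.

both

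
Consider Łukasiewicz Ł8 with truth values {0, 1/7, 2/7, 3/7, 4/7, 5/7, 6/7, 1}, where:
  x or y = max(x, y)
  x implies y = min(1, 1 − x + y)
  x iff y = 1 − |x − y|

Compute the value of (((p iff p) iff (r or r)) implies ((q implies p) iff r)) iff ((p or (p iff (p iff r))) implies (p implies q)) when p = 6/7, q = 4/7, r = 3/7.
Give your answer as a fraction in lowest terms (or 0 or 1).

6/7

p iff p = 6/7 iff 6/7 = 1
r or r = 3/7 or 3/7 = 3/7
(p iff p) iff (r or r) = 1 iff 3/7 = 3/7
q implies p = 4/7 implies 6/7 = 1
(q implies p) iff r = 1 iff 3/7 = 3/7
((p iff p) iff (r or r)) implies ((q implies p) iff r) = 3/7 implies 3/7 = 1
p iff r = 6/7 iff 3/7 = 4/7
p iff (p iff r) = 6/7 iff 4/7 = 5/7
p or (p iff (p iff r)) = 6/7 or 5/7 = 6/7
p implies q = 6/7 implies 4/7 = 5/7
(p or (p iff (p iff r))) implies (p implies q) = 6/7 implies 5/7 = 6/7
(((p iff p) iff (r or r)) implies ((q implies p) iff r)) iff ((p or (p iff (p iff r))) implies (p implies q)) = 1 iff 6/7 = 6/7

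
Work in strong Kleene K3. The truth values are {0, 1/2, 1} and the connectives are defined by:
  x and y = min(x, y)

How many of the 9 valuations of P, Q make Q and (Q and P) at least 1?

P = 0, Q = 0 ↦ 0  <
P = 0, Q = 1/2 ↦ 0  <
P = 0, Q = 1 ↦ 0  <
P = 1/2, Q = 0 ↦ 0  <
P = 1/2, Q = 1/2 ↦ 1/2  <
P = 1/2, Q = 1 ↦ 1/2  <
P = 1, Q = 0 ↦ 0  <
P = 1, Q = 1/2 ↦ 1/2  <
P = 1, Q = 1 ↦ 1  ≥
So 1 of the 9 assignments meets the threshold.

1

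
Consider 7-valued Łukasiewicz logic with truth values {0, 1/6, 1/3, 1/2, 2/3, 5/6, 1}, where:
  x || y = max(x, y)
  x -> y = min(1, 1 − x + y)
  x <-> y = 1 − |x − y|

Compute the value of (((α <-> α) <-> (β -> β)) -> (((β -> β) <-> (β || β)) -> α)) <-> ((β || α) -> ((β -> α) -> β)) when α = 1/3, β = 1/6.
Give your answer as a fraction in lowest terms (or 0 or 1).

5/6

α <-> α = 1/3 <-> 1/3 = 1
β -> β = 1/6 -> 1/6 = 1
(α <-> α) <-> (β -> β) = 1 <-> 1 = 1
β -> β = 1/6 -> 1/6 = 1
β || β = 1/6 || 1/6 = 1/6
(β -> β) <-> (β || β) = 1 <-> 1/6 = 1/6
((β -> β) <-> (β || β)) -> α = 1/6 -> 1/3 = 1
((α <-> α) <-> (β -> β)) -> (((β -> β) <-> (β || β)) -> α) = 1 -> 1 = 1
β || α = 1/6 || 1/3 = 1/3
β -> α = 1/6 -> 1/3 = 1
(β -> α) -> β = 1 -> 1/6 = 1/6
(β || α) -> ((β -> α) -> β) = 1/3 -> 1/6 = 5/6
(((α <-> α) <-> (β -> β)) -> (((β -> β) <-> (β || β)) -> α)) <-> ((β || α) -> ((β -> α) -> β)) = 1 <-> 5/6 = 5/6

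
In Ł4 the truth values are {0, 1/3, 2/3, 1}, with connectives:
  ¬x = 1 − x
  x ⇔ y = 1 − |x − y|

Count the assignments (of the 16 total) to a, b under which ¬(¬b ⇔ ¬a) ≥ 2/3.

6

a = 0, b = 0 ↦ 0  <
a = 0, b = 1/3 ↦ 1/3  <
a = 0, b = 2/3 ↦ 2/3  ≥
a = 0, b = 1 ↦ 1  ≥
a = 1/3, b = 0 ↦ 1/3  <
a = 1/3, b = 1/3 ↦ 0  <
a = 1/3, b = 2/3 ↦ 1/3  <
a = 1/3, b = 1 ↦ 2/3  ≥
a = 2/3, b = 0 ↦ 2/3  ≥
a = 2/3, b = 1/3 ↦ 1/3  <
a = 2/3, b = 2/3 ↦ 0  <
a = 2/3, b = 1 ↦ 1/3  <
a = 1, b = 0 ↦ 1  ≥
a = 1, b = 1/3 ↦ 2/3  ≥
a = 1, b = 2/3 ↦ 1/3  <
a = 1, b = 1 ↦ 0  <
So 6 of the 16 assignments meet the threshold.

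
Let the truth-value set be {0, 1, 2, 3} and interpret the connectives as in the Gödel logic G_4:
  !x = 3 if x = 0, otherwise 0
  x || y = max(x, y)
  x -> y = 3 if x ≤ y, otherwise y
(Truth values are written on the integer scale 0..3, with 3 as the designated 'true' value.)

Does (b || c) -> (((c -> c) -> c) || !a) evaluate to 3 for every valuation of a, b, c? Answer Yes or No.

Counterexample: take a = 1, b = 1, c = 0.
b || c = 1 || 0 = 1
c -> c = 0 -> 0 = 3
(c -> c) -> c = 3 -> 0 = 0
!a = !1 = 0
((c -> c) -> c) || !a = 0 || 0 = 0
(b || c) -> (((c -> c) -> c) || !a) = 1 -> 0 = 0
This gives 0 ≠ 3.

No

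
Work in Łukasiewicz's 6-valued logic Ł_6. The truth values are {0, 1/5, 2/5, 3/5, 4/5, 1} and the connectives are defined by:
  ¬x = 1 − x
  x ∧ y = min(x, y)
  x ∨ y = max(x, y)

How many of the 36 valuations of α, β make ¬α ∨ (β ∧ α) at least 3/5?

value 1: 7 assignments (counts)
value 4/5: 9 assignments (counts)
value 3/5: 11 assignments (counts)
value 2/5: 5 assignments
value 1/5: 3 assignments
value 0: 1 assignment
So 27 of the 36 assignments meet the threshold.

27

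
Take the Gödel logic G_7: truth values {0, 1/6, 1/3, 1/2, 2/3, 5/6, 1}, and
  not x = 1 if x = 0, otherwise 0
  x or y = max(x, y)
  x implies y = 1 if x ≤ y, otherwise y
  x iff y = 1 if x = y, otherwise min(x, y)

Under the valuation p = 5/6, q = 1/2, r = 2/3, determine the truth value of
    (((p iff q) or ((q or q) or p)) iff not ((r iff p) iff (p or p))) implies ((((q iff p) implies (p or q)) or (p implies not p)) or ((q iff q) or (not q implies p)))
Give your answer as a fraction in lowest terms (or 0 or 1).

p iff q = 5/6 iff 1/2 = 1/2
q or q = 1/2 or 1/2 = 1/2
(q or q) or p = 1/2 or 5/6 = 5/6
(p iff q) or ((q or q) or p) = 1/2 or 5/6 = 5/6
r iff p = 2/3 iff 5/6 = 2/3
p or p = 5/6 or 5/6 = 5/6
(r iff p) iff (p or p) = 2/3 iff 5/6 = 2/3
not ((r iff p) iff (p or p)) = not 2/3 = 0
((p iff q) or ((q or q) or p)) iff not ((r iff p) iff (p or p)) = 5/6 iff 0 = 0
q iff p = 1/2 iff 5/6 = 1/2
p or q = 5/6 or 1/2 = 5/6
(q iff p) implies (p or q) = 1/2 implies 5/6 = 1
not p = not 5/6 = 0
p implies not p = 5/6 implies 0 = 0
((q iff p) implies (p or q)) or (p implies not p) = 1 or 0 = 1
q iff q = 1/2 iff 1/2 = 1
not q = not 1/2 = 0
not q implies p = 0 implies 5/6 = 1
(q iff q) or (not q implies p) = 1 or 1 = 1
(((q iff p) implies (p or q)) or (p implies not p)) or ((q iff q) or (not q implies p)) = 1 or 1 = 1
(((p iff q) or ((q or q) or p)) iff not ((r iff p) iff (p or p))) implies ((((q iff p) implies (p or q)) or (p implies not p)) or ((q iff q) or (not q implies p))) = 0 implies 1 = 1

1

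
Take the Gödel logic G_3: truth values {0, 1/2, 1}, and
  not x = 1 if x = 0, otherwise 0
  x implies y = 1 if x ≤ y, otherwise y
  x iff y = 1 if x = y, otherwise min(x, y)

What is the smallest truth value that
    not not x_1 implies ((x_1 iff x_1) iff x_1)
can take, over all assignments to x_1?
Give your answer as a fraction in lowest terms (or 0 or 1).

1/2

Take x_1 = 1/2:
not x_1 = not 1/2 = 0
not not x_1 = not 0 = 1
x_1 iff x_1 = 1/2 iff 1/2 = 1
(x_1 iff x_1) iff x_1 = 1 iff 1/2 = 1/2
not not x_1 implies ((x_1 iff x_1) iff x_1) = 1 implies 1/2 = 1/2
No assignment yields a value below 1/2, so this is the minimum.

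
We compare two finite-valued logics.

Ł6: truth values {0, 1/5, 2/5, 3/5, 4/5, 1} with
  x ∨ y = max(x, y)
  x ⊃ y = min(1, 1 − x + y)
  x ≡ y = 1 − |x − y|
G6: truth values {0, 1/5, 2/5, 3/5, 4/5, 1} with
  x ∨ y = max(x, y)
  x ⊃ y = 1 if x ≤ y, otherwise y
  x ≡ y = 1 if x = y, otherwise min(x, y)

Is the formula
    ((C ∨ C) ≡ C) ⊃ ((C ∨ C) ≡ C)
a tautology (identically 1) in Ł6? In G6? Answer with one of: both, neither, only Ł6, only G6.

both

In Ł6: every assignment gives 1 — tautology.
In G6: every assignment gives 1 — tautology.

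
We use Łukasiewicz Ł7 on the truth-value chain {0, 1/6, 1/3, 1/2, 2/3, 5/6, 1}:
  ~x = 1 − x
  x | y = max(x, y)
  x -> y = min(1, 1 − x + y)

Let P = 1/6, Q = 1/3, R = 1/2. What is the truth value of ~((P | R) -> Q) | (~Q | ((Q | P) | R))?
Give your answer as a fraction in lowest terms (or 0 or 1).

2/3

P | R = 1/6 | 1/2 = 1/2
(P | R) -> Q = 1/2 -> 1/3 = 5/6
~((P | R) -> Q) = ~5/6 = 1/6
~Q = ~1/3 = 2/3
Q | P = 1/3 | 1/6 = 1/3
(Q | P) | R = 1/3 | 1/2 = 1/2
~Q | ((Q | P) | R) = 2/3 | 1/2 = 2/3
~((P | R) -> Q) | (~Q | ((Q | P) | R)) = 1/6 | 2/3 = 2/3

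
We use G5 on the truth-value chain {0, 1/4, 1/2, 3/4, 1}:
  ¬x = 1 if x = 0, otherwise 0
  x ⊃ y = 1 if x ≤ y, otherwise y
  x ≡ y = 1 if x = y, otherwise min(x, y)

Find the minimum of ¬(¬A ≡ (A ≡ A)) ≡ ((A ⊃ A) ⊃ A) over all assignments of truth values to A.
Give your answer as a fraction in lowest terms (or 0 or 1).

1/4

Take A = 1/4:
¬A = ¬1/4 = 0
A ≡ A = 1/4 ≡ 1/4 = 1
¬A ≡ (A ≡ A) = 0 ≡ 1 = 0
¬(¬A ≡ (A ≡ A)) = ¬0 = 1
A ⊃ A = 1/4 ⊃ 1/4 = 1
(A ⊃ A) ⊃ A = 1 ⊃ 1/4 = 1/4
¬(¬A ≡ (A ≡ A)) ≡ ((A ⊃ A) ⊃ A) = 1 ≡ 1/4 = 1/4
No assignment yields a value below 1/4, so this is the minimum.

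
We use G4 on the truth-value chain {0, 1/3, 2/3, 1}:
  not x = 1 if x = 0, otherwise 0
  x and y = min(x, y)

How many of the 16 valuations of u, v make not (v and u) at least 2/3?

7

u = 0, v = 0 ↦ 1  ≥
u = 0, v = 1/3 ↦ 1  ≥
u = 0, v = 2/3 ↦ 1  ≥
u = 0, v = 1 ↦ 1  ≥
u = 1/3, v = 0 ↦ 1  ≥
u = 1/3, v = 1/3 ↦ 0  <
u = 1/3, v = 2/3 ↦ 0  <
u = 1/3, v = 1 ↦ 0  <
u = 2/3, v = 0 ↦ 1  ≥
u = 2/3, v = 1/3 ↦ 0  <
u = 2/3, v = 2/3 ↦ 0  <
u = 2/3, v = 1 ↦ 0  <
u = 1, v = 0 ↦ 1  ≥
u = 1, v = 1/3 ↦ 0  <
u = 1, v = 2/3 ↦ 0  <
u = 1, v = 1 ↦ 0  <
So 7 of the 16 assignments meet the threshold.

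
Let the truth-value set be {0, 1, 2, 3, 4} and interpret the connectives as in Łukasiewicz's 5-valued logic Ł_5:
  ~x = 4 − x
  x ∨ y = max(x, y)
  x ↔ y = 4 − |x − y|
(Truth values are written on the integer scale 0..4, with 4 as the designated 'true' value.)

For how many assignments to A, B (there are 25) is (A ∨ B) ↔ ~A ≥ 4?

5

value 4: 5 assignments (counts)
value 3: 4 assignments
value 2: 8 assignments
value 1: 2 assignments
value 0: 6 assignments
So 5 of the 25 assignments meet the threshold.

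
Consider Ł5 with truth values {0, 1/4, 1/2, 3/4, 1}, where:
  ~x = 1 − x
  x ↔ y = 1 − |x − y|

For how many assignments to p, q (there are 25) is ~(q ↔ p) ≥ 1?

2

value 1: 2 assignments (counts)
value 3/4: 4 assignments
value 1/2: 6 assignments
value 1/4: 8 assignments
value 0: 5 assignments
So 2 of the 25 assignments meet the threshold.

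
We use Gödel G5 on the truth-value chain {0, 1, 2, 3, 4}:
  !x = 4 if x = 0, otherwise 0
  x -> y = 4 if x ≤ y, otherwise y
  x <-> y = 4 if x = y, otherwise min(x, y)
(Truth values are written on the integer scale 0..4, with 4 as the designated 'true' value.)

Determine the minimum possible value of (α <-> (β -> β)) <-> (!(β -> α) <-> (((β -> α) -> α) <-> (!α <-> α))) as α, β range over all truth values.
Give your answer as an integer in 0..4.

1

Take α = 1, β = 0:
β -> β = 0 -> 0 = 4
α <-> (β -> β) = 1 <-> 4 = 1
β -> α = 0 -> 1 = 4
!(β -> α) = !4 = 0
β -> α = 0 -> 1 = 4
(β -> α) -> α = 4 -> 1 = 1
!α = !1 = 0
!α <-> α = 0 <-> 1 = 0
((β -> α) -> α) <-> (!α <-> α) = 1 <-> 0 = 0
!(β -> α) <-> (((β -> α) -> α) <-> (!α <-> α)) = 0 <-> 0 = 4
(α <-> (β -> β)) <-> (!(β -> α) <-> (((β -> α) -> α) <-> (!α <-> α))) = 1 <-> 4 = 1
No assignment yields a value below 1, so this is the minimum.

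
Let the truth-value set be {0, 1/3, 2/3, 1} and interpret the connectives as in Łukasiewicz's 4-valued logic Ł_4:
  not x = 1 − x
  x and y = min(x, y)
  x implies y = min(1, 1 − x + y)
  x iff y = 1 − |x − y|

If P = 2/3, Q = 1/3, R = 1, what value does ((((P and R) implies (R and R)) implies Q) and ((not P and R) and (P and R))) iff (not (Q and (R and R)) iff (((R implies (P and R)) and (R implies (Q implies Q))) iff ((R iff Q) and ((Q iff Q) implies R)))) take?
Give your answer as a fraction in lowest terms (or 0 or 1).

1/3

P and R = 2/3 and 1 = 2/3
R and R = 1 and 1 = 1
(P and R) implies (R and R) = 2/3 implies 1 = 1
((P and R) implies (R and R)) implies Q = 1 implies 1/3 = 1/3
not P = not 2/3 = 1/3
not P and R = 1/3 and 1 = 1/3
P and R = 2/3 and 1 = 2/3
(not P and R) and (P and R) = 1/3 and 2/3 = 1/3
(((P and R) implies (R and R)) implies Q) and ((not P and R) and (P and R)) = 1/3 and 1/3 = 1/3
R and R = 1 and 1 = 1
Q and (R and R) = 1/3 and 1 = 1/3
not (Q and (R and R)) = not 1/3 = 2/3
P and R = 2/3 and 1 = 2/3
R implies (P and R) = 1 implies 2/3 = 2/3
Q implies Q = 1/3 implies 1/3 = 1
R implies (Q implies Q) = 1 implies 1 = 1
(R implies (P and R)) and (R implies (Q implies Q)) = 2/3 and 1 = 2/3
R iff Q = 1 iff 1/3 = 1/3
Q iff Q = 1/3 iff 1/3 = 1
(Q iff Q) implies R = 1 implies 1 = 1
(R iff Q) and ((Q iff Q) implies R) = 1/3 and 1 = 1/3
((R implies (P and R)) and (R implies (Q implies Q))) iff ((R iff Q) and ((Q iff Q) implies R)) = 2/3 iff 1/3 = 2/3
not (Q and (R and R)) iff (((R implies (P and R)) and (R implies (Q implies Q))) iff ((R iff Q) and ((Q iff Q) implies R))) = 2/3 iff 2/3 = 1
((((P and R) implies (R and R)) implies Q) and ((not P and R) and (P and R))) iff (not (Q and (R and R)) iff (((R implies (P and R)) and (R implies (Q implies Q))) iff ((R iff Q) and ((Q iff Q) implies R)))) = 1/3 iff 1 = 1/3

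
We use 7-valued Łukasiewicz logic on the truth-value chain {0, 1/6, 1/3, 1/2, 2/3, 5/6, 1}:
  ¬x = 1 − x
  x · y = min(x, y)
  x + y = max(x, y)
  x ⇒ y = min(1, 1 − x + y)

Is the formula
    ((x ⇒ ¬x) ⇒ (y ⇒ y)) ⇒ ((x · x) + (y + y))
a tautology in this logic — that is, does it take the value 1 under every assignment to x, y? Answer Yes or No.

No

Counterexample: take x = 0, y = 0.
¬x = ¬0 = 1
x ⇒ ¬x = 0 ⇒ 1 = 1
y ⇒ y = 0 ⇒ 0 = 1
(x ⇒ ¬x) ⇒ (y ⇒ y) = 1 ⇒ 1 = 1
x · x = 0 · 0 = 0
y + y = 0 + 0 = 0
(x · x) + (y + y) = 0 + 0 = 0
((x ⇒ ¬x) ⇒ (y ⇒ y)) ⇒ ((x · x) + (y + y)) = 1 ⇒ 0 = 0
This gives 0 ≠ 1.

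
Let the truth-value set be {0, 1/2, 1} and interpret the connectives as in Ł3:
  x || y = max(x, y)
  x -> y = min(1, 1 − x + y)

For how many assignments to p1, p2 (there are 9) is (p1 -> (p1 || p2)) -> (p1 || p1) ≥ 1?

p1 = 0, p2 = 0 ↦ 0  <
p1 = 0, p2 = 1/2 ↦ 0  <
p1 = 0, p2 = 1 ↦ 0  <
p1 = 1/2, p2 = 0 ↦ 1/2  <
p1 = 1/2, p2 = 1/2 ↦ 1/2  <
p1 = 1/2, p2 = 1 ↦ 1/2  <
p1 = 1, p2 = 0 ↦ 1  ≥
p1 = 1, p2 = 1/2 ↦ 1  ≥
p1 = 1, p2 = 1 ↦ 1  ≥
So 3 of the 9 assignments meet the threshold.

3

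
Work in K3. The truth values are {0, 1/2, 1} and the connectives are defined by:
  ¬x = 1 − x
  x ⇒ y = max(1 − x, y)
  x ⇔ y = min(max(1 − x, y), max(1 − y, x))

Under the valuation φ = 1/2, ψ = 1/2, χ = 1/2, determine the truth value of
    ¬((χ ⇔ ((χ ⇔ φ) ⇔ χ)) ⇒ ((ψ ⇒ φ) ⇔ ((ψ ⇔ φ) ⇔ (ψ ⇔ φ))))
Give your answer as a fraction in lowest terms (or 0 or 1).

1/2

χ ⇔ φ = 1/2 ⇔ 1/2 = 1/2
(χ ⇔ φ) ⇔ χ = 1/2 ⇔ 1/2 = 1/2
χ ⇔ ((χ ⇔ φ) ⇔ χ) = 1/2 ⇔ 1/2 = 1/2
ψ ⇒ φ = 1/2 ⇒ 1/2 = 1/2
ψ ⇔ φ = 1/2 ⇔ 1/2 = 1/2
ψ ⇔ φ = 1/2 ⇔ 1/2 = 1/2
(ψ ⇔ φ) ⇔ (ψ ⇔ φ) = 1/2 ⇔ 1/2 = 1/2
(ψ ⇒ φ) ⇔ ((ψ ⇔ φ) ⇔ (ψ ⇔ φ)) = 1/2 ⇔ 1/2 = 1/2
(χ ⇔ ((χ ⇔ φ) ⇔ χ)) ⇒ ((ψ ⇒ φ) ⇔ ((ψ ⇔ φ) ⇔ (ψ ⇔ φ))) = 1/2 ⇒ 1/2 = 1/2
¬((χ ⇔ ((χ ⇔ φ) ⇔ χ)) ⇒ ((ψ ⇒ φ) ⇔ ((ψ ⇔ φ) ⇔ (ψ ⇔ φ)))) = ¬1/2 = 1/2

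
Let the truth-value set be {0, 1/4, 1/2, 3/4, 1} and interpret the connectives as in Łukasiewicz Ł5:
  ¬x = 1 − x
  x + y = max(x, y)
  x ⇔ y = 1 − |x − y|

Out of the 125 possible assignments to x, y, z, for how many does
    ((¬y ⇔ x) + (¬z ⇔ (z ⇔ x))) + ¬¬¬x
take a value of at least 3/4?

99

value 1: 53 assignments (counts)
value 3/4: 46 assignments (counts)
value 1/2: 19 assignments
value 1/4: 5 assignments
value 0: 2 assignments
So 99 of the 125 assignments meet the threshold.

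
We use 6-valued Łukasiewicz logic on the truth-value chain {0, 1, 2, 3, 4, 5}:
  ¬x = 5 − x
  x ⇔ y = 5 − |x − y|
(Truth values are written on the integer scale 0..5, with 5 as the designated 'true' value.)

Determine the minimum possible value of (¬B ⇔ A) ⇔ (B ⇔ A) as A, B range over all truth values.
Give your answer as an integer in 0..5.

Take A = 0, B = 0:
¬B = ¬0 = 5
¬B ⇔ A = 5 ⇔ 0 = 0
B ⇔ A = 0 ⇔ 0 = 5
(¬B ⇔ A) ⇔ (B ⇔ A) = 0 ⇔ 5 = 0
No assignment yields a value below 0, so this is the minimum.

0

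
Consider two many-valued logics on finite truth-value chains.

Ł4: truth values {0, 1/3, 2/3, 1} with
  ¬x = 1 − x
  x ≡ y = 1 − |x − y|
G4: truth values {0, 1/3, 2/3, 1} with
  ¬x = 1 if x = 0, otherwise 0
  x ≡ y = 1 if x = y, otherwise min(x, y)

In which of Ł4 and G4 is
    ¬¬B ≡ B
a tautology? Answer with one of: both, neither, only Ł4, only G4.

In Ł4: every assignment gives 1 — tautology.
In G4: at B = 1/3 the value is 1/3 — not a tautology.

only Ł4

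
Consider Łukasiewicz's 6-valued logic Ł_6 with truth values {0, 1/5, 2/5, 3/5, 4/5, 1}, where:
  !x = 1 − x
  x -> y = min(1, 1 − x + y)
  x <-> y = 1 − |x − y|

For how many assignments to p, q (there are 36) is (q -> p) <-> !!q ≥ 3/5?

16

value 1: 3 assignments (counts)
value 4/5: 7 assignments (counts)
value 3/5: 6 assignments (counts)
value 2/5: 7 assignments
value 1/5: 6 assignments
value 0: 7 assignments
So 16 of the 36 assignments meet the threshold.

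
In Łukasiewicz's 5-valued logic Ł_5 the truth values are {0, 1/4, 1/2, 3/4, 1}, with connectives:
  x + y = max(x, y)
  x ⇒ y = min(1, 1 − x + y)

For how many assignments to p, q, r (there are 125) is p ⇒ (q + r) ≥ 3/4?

value 1: 95 assignments (counts)
value 3/4: 16 assignments (counts)
value 1/2: 9 assignments
value 1/4: 4 assignments
value 0: 1 assignment
So 111 of the 125 assignments meet the threshold.

111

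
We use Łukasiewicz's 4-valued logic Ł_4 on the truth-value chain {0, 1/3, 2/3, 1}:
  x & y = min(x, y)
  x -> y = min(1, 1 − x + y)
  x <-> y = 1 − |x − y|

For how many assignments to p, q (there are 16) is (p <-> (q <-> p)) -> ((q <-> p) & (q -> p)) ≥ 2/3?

p = 0, q = 0 ↦ 1  ≥
p = 0, q = 1/3 ↦ 1  ≥
p = 0, q = 2/3 ↦ 2/3  ≥
p = 0, q = 1 ↦ 0  <
p = 1/3, q = 0 ↦ 1  ≥
p = 1/3, q = 1/3 ↦ 1  ≥
p = 1/3, q = 2/3 ↦ 1  ≥
p = 1/3, q = 1 ↦ 1/3  <
p = 2/3, q = 0 ↦ 2/3  ≥
p = 2/3, q = 1/3 ↦ 2/3  ≥
p = 2/3, q = 2/3 ↦ 1  ≥
p = 2/3, q = 1 ↦ 2/3  ≥
p = 1, q = 0 ↦ 1  ≥
p = 1, q = 1/3 ↦ 1  ≥
p = 1, q = 2/3 ↦ 1  ≥
p = 1, q = 1 ↦ 1  ≥
So 14 of the 16 assignments meet the threshold.

14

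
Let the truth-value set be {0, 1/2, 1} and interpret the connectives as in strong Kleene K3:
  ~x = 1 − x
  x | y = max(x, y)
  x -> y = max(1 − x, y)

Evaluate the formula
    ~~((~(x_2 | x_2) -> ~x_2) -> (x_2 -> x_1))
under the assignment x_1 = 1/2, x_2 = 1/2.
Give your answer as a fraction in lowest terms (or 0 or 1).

x_2 | x_2 = 1/2 | 1/2 = 1/2
~(x_2 | x_2) = ~1/2 = 1/2
~x_2 = ~1/2 = 1/2
~(x_2 | x_2) -> ~x_2 = 1/2 -> 1/2 = 1/2
x_2 -> x_1 = 1/2 -> 1/2 = 1/2
(~(x_2 | x_2) -> ~x_2) -> (x_2 -> x_1) = 1/2 -> 1/2 = 1/2
~((~(x_2 | x_2) -> ~x_2) -> (x_2 -> x_1)) = ~1/2 = 1/2
~~((~(x_2 | x_2) -> ~x_2) -> (x_2 -> x_1)) = ~1/2 = 1/2

1/2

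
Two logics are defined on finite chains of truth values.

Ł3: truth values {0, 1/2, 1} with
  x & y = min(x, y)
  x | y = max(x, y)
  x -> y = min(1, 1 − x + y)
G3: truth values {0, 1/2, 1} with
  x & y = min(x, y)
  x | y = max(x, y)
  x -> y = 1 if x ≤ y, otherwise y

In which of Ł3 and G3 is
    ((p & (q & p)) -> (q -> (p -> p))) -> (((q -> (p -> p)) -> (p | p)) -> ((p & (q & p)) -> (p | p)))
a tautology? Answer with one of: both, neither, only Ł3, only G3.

In Ł3: every assignment gives 1 — tautology.
In G3: every assignment gives 1 — tautology.

both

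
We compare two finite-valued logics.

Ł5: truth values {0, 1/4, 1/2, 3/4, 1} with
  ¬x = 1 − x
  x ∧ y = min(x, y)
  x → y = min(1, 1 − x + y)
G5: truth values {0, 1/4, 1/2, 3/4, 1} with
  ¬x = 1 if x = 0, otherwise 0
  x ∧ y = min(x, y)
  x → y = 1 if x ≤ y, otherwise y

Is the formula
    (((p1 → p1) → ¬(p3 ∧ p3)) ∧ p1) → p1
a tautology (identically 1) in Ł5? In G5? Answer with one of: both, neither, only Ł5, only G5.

both

In Ł5: every assignment gives 1 — tautology.
In G5: every assignment gives 1 — tautology.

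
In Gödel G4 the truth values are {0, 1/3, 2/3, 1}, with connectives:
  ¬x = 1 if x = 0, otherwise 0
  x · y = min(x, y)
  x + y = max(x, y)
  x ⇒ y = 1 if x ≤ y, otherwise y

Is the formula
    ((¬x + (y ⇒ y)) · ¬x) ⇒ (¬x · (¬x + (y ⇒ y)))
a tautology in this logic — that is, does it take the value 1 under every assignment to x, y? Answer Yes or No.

Yes

x = 0, y = 0 ↦ 1
x = 0, y = 1/3 ↦ 1
x = 0, y = 2/3 ↦ 1
x = 0, y = 1 ↦ 1
x = 1/3, y = 0 ↦ 1
x = 1/3, y = 1/3 ↦ 1
x = 1/3, y = 2/3 ↦ 1
x = 1/3, y = 1 ↦ 1
x = 2/3, y = 0 ↦ 1
x = 2/3, y = 1/3 ↦ 1
x = 2/3, y = 2/3 ↦ 1
x = 2/3, y = 1 ↦ 1
x = 1, y = 0 ↦ 1
x = 1, y = 1/3 ↦ 1
x = 1, y = 2/3 ↦ 1
x = 1, y = 1 ↦ 1
Every assignment gives a value ≥ 1.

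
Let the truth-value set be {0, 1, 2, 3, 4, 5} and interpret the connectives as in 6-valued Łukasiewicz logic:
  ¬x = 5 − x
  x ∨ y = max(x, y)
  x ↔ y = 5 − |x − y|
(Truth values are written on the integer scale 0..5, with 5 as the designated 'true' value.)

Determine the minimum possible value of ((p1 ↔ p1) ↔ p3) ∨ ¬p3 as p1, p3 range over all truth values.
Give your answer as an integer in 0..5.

Take p1 = 0, p3 = 2:
p1 ↔ p1 = 0 ↔ 0 = 5
(p1 ↔ p1) ↔ p3 = 5 ↔ 2 = 2
¬p3 = ¬2 = 3
((p1 ↔ p1) ↔ p3) ∨ ¬p3 = 2 ∨ 3 = 3
No assignment yields a value below 3, so this is the minimum.

3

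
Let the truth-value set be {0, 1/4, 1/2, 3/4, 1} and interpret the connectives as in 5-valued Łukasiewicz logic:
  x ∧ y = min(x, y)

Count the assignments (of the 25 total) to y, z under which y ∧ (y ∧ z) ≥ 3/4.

value 1: 1 assignment (counts)
value 3/4: 3 assignments (counts)
value 1/2: 5 assignments
value 1/4: 7 assignments
value 0: 9 assignments
So 4 of the 25 assignments meet the threshold.

4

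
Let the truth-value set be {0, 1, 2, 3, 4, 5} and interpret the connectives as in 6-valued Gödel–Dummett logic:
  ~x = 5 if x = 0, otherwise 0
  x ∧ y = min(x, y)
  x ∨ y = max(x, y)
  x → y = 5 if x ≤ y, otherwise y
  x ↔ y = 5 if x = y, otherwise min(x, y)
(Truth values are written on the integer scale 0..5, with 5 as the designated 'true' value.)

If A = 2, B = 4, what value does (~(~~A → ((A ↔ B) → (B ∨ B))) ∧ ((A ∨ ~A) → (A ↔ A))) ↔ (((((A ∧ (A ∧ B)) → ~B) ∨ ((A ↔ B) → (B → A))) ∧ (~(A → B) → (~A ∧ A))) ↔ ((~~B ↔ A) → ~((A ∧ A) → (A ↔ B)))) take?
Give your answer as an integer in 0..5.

~A = ~2 = 0
~~A = ~0 = 5
A ↔ B = 2 ↔ 4 = 2
B ∨ B = 4 ∨ 4 = 4
(A ↔ B) → (B ∨ B) = 2 → 4 = 5
~~A → ((A ↔ B) → (B ∨ B)) = 5 → 5 = 5
~(~~A → ((A ↔ B) → (B ∨ B))) = ~5 = 0
~A = ~2 = 0
A ∨ ~A = 2 ∨ 0 = 2
A ↔ A = 2 ↔ 2 = 5
(A ∨ ~A) → (A ↔ A) = 2 → 5 = 5
~(~~A → ((A ↔ B) → (B ∨ B))) ∧ ((A ∨ ~A) → (A ↔ A)) = 0 ∧ 5 = 0
A ∧ B = 2 ∧ 4 = 2
A ∧ (A ∧ B) = 2 ∧ 2 = 2
~B = ~4 = 0
(A ∧ (A ∧ B)) → ~B = 2 → 0 = 0
A ↔ B = 2 ↔ 4 = 2
B → A = 4 → 2 = 2
(A ↔ B) → (B → A) = 2 → 2 = 5
((A ∧ (A ∧ B)) → ~B) ∨ ((A ↔ B) → (B → A)) = 0 ∨ 5 = 5
A → B = 2 → 4 = 5
~(A → B) = ~5 = 0
~A = ~2 = 0
~A ∧ A = 0 ∧ 2 = 0
~(A → B) → (~A ∧ A) = 0 → 0 = 5
(((A ∧ (A ∧ B)) → ~B) ∨ ((A ↔ B) → (B → A))) ∧ (~(A → B) → (~A ∧ A)) = 5 ∧ 5 = 5
~B = ~4 = 0
~~B = ~0 = 5
~~B ↔ A = 5 ↔ 2 = 2
A ∧ A = 2 ∧ 2 = 2
A ↔ B = 2 ↔ 4 = 2
(A ∧ A) → (A ↔ B) = 2 → 2 = 5
~((A ∧ A) → (A ↔ B)) = ~5 = 0
(~~B ↔ A) → ~((A ∧ A) → (A ↔ B)) = 2 → 0 = 0
((((A ∧ (A ∧ B)) → ~B) ∨ ((A ↔ B) → (B → A))) ∧ (~(A → B) → (~A ∧ A))) ↔ ((~~B ↔ A) → ~((A ∧ A) → (A ↔ B))) = 5 ↔ 0 = 0
(~(~~A → ((A ↔ B) → (B ∨ B))) ∧ ((A ∨ ~A) → (A ↔ A))) ↔ (((((A ∧ (A ∧ B)) → ~B) ∨ ((A ↔ B) → (B → A))) ∧ (~(A → B) → (~A ∧ A))) ↔ ((~~B ↔ A) → ~((A ∧ A) → (A ↔ B)))) = 0 ↔ 0 = 5

5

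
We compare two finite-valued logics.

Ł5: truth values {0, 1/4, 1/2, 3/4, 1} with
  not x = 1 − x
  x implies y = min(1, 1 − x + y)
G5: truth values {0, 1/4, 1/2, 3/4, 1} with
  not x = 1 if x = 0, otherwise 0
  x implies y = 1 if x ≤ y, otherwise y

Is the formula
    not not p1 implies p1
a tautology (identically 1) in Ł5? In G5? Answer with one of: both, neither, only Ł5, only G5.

only Ł5

In Ł5: every assignment gives 1 — tautology.
In G5: at p1 = 1/4 the value is 1/4 — not a tautology.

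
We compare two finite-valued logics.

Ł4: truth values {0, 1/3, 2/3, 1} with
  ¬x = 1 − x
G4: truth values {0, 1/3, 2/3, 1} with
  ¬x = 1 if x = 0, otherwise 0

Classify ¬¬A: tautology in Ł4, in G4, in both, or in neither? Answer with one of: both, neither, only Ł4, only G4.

In Ł4: at A = 0 the value is 0 — not a tautology.
In G4: at A = 0 the value is 0 — not a tautology.

neither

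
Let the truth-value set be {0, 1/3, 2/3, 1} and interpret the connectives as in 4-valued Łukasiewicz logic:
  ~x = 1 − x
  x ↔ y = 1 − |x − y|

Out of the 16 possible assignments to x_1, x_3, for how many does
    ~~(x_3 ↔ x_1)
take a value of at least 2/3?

x_1 = 0, x_3 = 0 ↦ 1  ≥
x_1 = 0, x_3 = 1/3 ↦ 2/3  ≥
x_1 = 0, x_3 = 2/3 ↦ 1/3  <
x_1 = 0, x_3 = 1 ↦ 0  <
x_1 = 1/3, x_3 = 0 ↦ 2/3  ≥
x_1 = 1/3, x_3 = 1/3 ↦ 1  ≥
x_1 = 1/3, x_3 = 2/3 ↦ 2/3  ≥
x_1 = 1/3, x_3 = 1 ↦ 1/3  <
x_1 = 2/3, x_3 = 0 ↦ 1/3  <
x_1 = 2/3, x_3 = 1/3 ↦ 2/3  ≥
x_1 = 2/3, x_3 = 2/3 ↦ 1  ≥
x_1 = 2/3, x_3 = 1 ↦ 2/3  ≥
x_1 = 1, x_3 = 0 ↦ 0  <
x_1 = 1, x_3 = 1/3 ↦ 1/3  <
x_1 = 1, x_3 = 2/3 ↦ 2/3  ≥
x_1 = 1, x_3 = 1 ↦ 1  ≥
So 10 of the 16 assignments meet the threshold.

10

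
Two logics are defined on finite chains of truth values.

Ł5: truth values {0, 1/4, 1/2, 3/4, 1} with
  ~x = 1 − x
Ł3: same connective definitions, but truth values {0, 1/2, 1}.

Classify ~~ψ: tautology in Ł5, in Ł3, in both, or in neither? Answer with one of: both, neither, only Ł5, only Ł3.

In Ł5: at ψ = 0 the value is 0 — not a tautology.
In Ł3: at ψ = 0 the value is 0 — not a tautology.

neither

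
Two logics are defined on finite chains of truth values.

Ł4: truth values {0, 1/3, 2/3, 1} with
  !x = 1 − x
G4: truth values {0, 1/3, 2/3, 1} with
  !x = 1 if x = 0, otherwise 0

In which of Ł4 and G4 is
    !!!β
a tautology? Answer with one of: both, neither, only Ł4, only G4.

neither

In Ł4: at β = 1/3 the value is 2/3 — not a tautology.
In G4: at β = 1/3 the value is 0 — not a tautology.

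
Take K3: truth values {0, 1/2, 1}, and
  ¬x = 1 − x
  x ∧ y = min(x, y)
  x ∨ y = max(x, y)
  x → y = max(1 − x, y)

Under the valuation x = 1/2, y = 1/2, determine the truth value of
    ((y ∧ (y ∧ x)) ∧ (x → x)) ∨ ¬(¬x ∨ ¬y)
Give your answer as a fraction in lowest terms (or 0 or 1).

y ∧ x = 1/2 ∧ 1/2 = 1/2
y ∧ (y ∧ x) = 1/2 ∧ 1/2 = 1/2
x → x = 1/2 → 1/2 = 1/2
(y ∧ (y ∧ x)) ∧ (x → x) = 1/2 ∧ 1/2 = 1/2
¬x = ¬1/2 = 1/2
¬y = ¬1/2 = 1/2
¬x ∨ ¬y = 1/2 ∨ 1/2 = 1/2
¬(¬x ∨ ¬y) = ¬1/2 = 1/2
((y ∧ (y ∧ x)) ∧ (x → x)) ∨ ¬(¬x ∨ ¬y) = 1/2 ∨ 1/2 = 1/2

1/2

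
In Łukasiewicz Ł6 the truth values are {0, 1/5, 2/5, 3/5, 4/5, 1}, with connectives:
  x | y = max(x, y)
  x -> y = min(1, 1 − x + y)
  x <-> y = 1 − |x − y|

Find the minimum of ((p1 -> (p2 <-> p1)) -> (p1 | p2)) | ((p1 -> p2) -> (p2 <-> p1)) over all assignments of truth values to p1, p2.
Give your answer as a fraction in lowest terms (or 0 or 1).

3/5

Take p1 = 0, p2 = 2/5:
p2 <-> p1 = 2/5 <-> 0 = 3/5
p1 -> (p2 <-> p1) = 0 -> 3/5 = 1
p1 | p2 = 0 | 2/5 = 2/5
(p1 -> (p2 <-> p1)) -> (p1 | p2) = 1 -> 2/5 = 2/5
p1 -> p2 = 0 -> 2/5 = 1
p2 <-> p1 = 2/5 <-> 0 = 3/5
(p1 -> p2) -> (p2 <-> p1) = 1 -> 3/5 = 3/5
((p1 -> (p2 <-> p1)) -> (p1 | p2)) | ((p1 -> p2) -> (p2 <-> p1)) = 2/5 | 3/5 = 3/5
No assignment yields a value below 3/5, so this is the minimum.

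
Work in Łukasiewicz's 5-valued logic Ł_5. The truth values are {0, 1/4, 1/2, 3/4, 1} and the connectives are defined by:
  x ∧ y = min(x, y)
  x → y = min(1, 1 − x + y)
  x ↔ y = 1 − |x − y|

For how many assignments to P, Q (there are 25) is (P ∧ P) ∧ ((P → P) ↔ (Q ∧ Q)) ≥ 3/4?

value 1: 1 assignment (counts)
value 3/4: 3 assignments (counts)
value 1/2: 5 assignments
value 1/4: 7 assignments
value 0: 9 assignments
So 4 of the 25 assignments meet the threshold.

4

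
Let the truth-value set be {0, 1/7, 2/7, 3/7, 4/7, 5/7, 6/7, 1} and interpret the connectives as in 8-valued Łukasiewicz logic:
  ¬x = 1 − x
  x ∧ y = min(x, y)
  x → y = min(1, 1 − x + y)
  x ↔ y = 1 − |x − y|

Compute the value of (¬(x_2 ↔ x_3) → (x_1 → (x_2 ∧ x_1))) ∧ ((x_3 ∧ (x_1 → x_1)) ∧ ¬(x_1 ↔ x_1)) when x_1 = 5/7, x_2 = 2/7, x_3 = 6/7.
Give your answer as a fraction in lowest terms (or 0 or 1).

0

x_2 ↔ x_3 = 2/7 ↔ 6/7 = 3/7
¬(x_2 ↔ x_3) = ¬3/7 = 4/7
x_2 ∧ x_1 = 2/7 ∧ 5/7 = 2/7
x_1 → (x_2 ∧ x_1) = 5/7 → 2/7 = 4/7
¬(x_2 ↔ x_3) → (x_1 → (x_2 ∧ x_1)) = 4/7 → 4/7 = 1
x_1 → x_1 = 5/7 → 5/7 = 1
x_3 ∧ (x_1 → x_1) = 6/7 ∧ 1 = 6/7
x_1 ↔ x_1 = 5/7 ↔ 5/7 = 1
¬(x_1 ↔ x_1) = ¬1 = 0
(x_3 ∧ (x_1 → x_1)) ∧ ¬(x_1 ↔ x_1) = 6/7 ∧ 0 = 0
(¬(x_2 ↔ x_3) → (x_1 → (x_2 ∧ x_1))) ∧ ((x_3 ∧ (x_1 → x_1)) ∧ ¬(x_1 ↔ x_1)) = 1 ∧ 0 = 0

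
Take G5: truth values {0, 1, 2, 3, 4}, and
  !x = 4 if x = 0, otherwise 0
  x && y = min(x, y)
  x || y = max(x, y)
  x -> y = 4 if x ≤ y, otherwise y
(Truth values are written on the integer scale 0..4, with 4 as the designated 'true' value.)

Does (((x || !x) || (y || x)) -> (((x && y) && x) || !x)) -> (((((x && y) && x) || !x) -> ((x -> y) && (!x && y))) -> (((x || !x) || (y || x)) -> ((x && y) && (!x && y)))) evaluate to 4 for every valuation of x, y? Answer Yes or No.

Counterexample: take x = 0, y = 1.
!x = !0 = 4
x || !x = 0 || 4 = 4
y || x = 1 || 0 = 1
(x || !x) || (y || x) = 4 || 1 = 4
x && y = 0 && 1 = 0
(x && y) && x = 0 && 0 = 0
!x = !0 = 4
((x && y) && x) || !x = 0 || 4 = 4
((x || !x) || (y || x)) -> (((x && y) && x) || !x) = 4 -> 4 = 4
x && y = 0 && 1 = 0
(x && y) && x = 0 && 0 = 0
!x = !0 = 4
((x && y) && x) || !x = 0 || 4 = 4
x -> y = 0 -> 1 = 4
!x = !0 = 4
!x && y = 4 && 1 = 1
(x -> y) && (!x && y) = 4 && 1 = 1
(((x && y) && x) || !x) -> ((x -> y) && (!x && y)) = 4 -> 1 = 1
!x = !0 = 4
x || !x = 0 || 4 = 4
y || x = 1 || 0 = 1
(x || !x) || (y || x) = 4 || 1 = 4
x && y = 0 && 1 = 0
!x = !0 = 4
!x && y = 4 && 1 = 1
(x && y) && (!x && y) = 0 && 1 = 0
((x || !x) || (y || x)) -> ((x && y) && (!x && y)) = 4 -> 0 = 0
((((x && y) && x) || !x) -> ((x -> y) && (!x && y))) -> (((x || !x) || (y || x)) -> ((x && y) && (!x && y))) = 1 -> 0 = 0
(((x || !x) || (y || x)) -> (((x && y) && x) || !x)) -> (((((x && y) && x) || !x) -> ((x -> y) && (!x && y))) -> (((x || !x) || (y || x)) -> ((x && y) && (!x && y)))) = 4 -> 0 = 0
This gives 0 ≠ 4.

No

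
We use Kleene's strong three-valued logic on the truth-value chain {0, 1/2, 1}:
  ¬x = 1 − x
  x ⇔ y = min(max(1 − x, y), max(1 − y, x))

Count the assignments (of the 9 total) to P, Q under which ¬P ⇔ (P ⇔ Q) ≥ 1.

2

P = 0, Q = 0 ↦ 1  ≥
P = 0, Q = 1/2 ↦ 1/2  <
P = 0, Q = 1 ↦ 0  <
P = 1/2, Q = 0 ↦ 1/2  <
P = 1/2, Q = 1/2 ↦ 1/2  <
P = 1/2, Q = 1 ↦ 1/2  <
P = 1, Q = 0 ↦ 1  ≥
P = 1, Q = 1/2 ↦ 1/2  <
P = 1, Q = 1 ↦ 0  <
So 2 of the 9 assignments meet the threshold.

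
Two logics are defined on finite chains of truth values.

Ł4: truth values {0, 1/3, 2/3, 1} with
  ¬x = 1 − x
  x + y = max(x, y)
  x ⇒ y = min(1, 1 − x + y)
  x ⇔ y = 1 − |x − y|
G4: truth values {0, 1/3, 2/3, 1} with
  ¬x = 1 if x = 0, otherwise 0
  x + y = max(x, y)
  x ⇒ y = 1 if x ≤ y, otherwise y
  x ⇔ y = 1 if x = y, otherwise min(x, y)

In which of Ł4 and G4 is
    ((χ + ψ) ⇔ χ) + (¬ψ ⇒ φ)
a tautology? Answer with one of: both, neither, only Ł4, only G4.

only G4

In Ł4: at φ = 0, ψ = 1/3, χ = 0 the value is 2/3 — not a tautology.
In G4: every assignment gives 1 — tautology.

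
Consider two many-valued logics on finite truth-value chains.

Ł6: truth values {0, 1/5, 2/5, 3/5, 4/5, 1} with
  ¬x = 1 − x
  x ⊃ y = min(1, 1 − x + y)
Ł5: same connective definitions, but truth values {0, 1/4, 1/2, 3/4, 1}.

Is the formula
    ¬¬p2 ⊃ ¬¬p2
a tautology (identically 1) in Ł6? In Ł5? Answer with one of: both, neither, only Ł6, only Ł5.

In Ł6: every assignment gives 1 — tautology.
In Ł5: every assignment gives 1 — tautology.

both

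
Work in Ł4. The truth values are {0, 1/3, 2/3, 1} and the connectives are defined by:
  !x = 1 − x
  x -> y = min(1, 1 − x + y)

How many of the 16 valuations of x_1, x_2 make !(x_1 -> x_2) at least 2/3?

x_1 = 0, x_2 = 0 ↦ 0  <
x_1 = 0, x_2 = 1/3 ↦ 0  <
x_1 = 0, x_2 = 2/3 ↦ 0  <
x_1 = 0, x_2 = 1 ↦ 0  <
x_1 = 1/3, x_2 = 0 ↦ 1/3  <
x_1 = 1/3, x_2 = 1/3 ↦ 0  <
x_1 = 1/3, x_2 = 2/3 ↦ 0  <
x_1 = 1/3, x_2 = 1 ↦ 0  <
x_1 = 2/3, x_2 = 0 ↦ 2/3  ≥
x_1 = 2/3, x_2 = 1/3 ↦ 1/3  <
x_1 = 2/3, x_2 = 2/3 ↦ 0  <
x_1 = 2/3, x_2 = 1 ↦ 0  <
x_1 = 1, x_2 = 0 ↦ 1  ≥
x_1 = 1, x_2 = 1/3 ↦ 2/3  ≥
x_1 = 1, x_2 = 2/3 ↦ 1/3  <
x_1 = 1, x_2 = 1 ↦ 0  <
So 3 of the 16 assignments meet the threshold.

3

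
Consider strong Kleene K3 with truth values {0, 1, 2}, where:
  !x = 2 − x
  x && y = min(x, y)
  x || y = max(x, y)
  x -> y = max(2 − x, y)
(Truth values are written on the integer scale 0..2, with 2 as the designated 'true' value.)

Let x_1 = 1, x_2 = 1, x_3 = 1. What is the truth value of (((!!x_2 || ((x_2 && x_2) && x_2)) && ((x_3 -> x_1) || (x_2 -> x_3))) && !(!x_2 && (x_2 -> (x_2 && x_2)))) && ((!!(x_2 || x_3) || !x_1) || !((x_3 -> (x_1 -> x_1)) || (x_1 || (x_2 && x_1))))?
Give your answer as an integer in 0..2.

1

!x_2 = !1 = 1
!!x_2 = !1 = 1
x_2 && x_2 = 1 && 1 = 1
(x_2 && x_2) && x_2 = 1 && 1 = 1
!!x_2 || ((x_2 && x_2) && x_2) = 1 || 1 = 1
x_3 -> x_1 = 1 -> 1 = 1
x_2 -> x_3 = 1 -> 1 = 1
(x_3 -> x_1) || (x_2 -> x_3) = 1 || 1 = 1
(!!x_2 || ((x_2 && x_2) && x_2)) && ((x_3 -> x_1) || (x_2 -> x_3)) = 1 && 1 = 1
!x_2 = !1 = 1
x_2 && x_2 = 1 && 1 = 1
x_2 -> (x_2 && x_2) = 1 -> 1 = 1
!x_2 && (x_2 -> (x_2 && x_2)) = 1 && 1 = 1
!(!x_2 && (x_2 -> (x_2 && x_2))) = !1 = 1
((!!x_2 || ((x_2 && x_2) && x_2)) && ((x_3 -> x_1) || (x_2 -> x_3))) && !(!x_2 && (x_2 -> (x_2 && x_2))) = 1 && 1 = 1
x_2 || x_3 = 1 || 1 = 1
!(x_2 || x_3) = !1 = 1
!!(x_2 || x_3) = !1 = 1
!x_1 = !1 = 1
!!(x_2 || x_3) || !x_1 = 1 || 1 = 1
x_1 -> x_1 = 1 -> 1 = 1
x_3 -> (x_1 -> x_1) = 1 -> 1 = 1
x_2 && x_1 = 1 && 1 = 1
x_1 || (x_2 && x_1) = 1 || 1 = 1
(x_3 -> (x_1 -> x_1)) || (x_1 || (x_2 && x_1)) = 1 || 1 = 1
!((x_3 -> (x_1 -> x_1)) || (x_1 || (x_2 && x_1))) = !1 = 1
(!!(x_2 || x_3) || !x_1) || !((x_3 -> (x_1 -> x_1)) || (x_1 || (x_2 && x_1))) = 1 || 1 = 1
(((!!x_2 || ((x_2 && x_2) && x_2)) && ((x_3 -> x_1) || (x_2 -> x_3))) && !(!x_2 && (x_2 -> (x_2 && x_2)))) && ((!!(x_2 || x_3) || !x_1) || !((x_3 -> (x_1 -> x_1)) || (x_1 || (x_2 && x_1)))) = 1 && 1 = 1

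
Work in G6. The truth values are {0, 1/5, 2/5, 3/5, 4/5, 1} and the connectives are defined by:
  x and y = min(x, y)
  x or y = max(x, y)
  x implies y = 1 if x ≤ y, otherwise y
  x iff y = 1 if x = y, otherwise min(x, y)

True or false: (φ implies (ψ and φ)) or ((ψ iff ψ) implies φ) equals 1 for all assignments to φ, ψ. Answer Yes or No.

Counterexample: take φ = 1/5, ψ = 0.
ψ and φ = 0 and 1/5 = 0
φ implies (ψ and φ) = 1/5 implies 0 = 0
ψ iff ψ = 0 iff 0 = 1
(ψ iff ψ) implies φ = 1 implies 1/5 = 1/5
(φ implies (ψ and φ)) or ((ψ iff ψ) implies φ) = 0 or 1/5 = 1/5
This gives 1/5 ≠ 1.

No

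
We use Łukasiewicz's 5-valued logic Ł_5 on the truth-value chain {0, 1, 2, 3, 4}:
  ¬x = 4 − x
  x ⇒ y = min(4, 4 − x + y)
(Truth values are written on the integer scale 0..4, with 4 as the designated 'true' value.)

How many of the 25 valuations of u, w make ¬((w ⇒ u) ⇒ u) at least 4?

1

value 4: 1 assignment (counts)
value 3: 3 assignments
value 2: 5 assignments
value 1: 7 assignments
value 0: 9 assignments
So 1 of the 25 assignments meets the threshold.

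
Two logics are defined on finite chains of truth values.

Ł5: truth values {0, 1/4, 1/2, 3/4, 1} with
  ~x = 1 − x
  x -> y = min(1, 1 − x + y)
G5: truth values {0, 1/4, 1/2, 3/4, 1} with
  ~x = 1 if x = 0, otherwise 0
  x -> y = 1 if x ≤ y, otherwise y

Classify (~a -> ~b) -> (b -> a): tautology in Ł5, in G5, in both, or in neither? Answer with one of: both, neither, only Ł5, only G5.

In Ł5: every assignment gives 1 — tautology.
In G5: at a = 1/4, b = 1/2 the value is 1/4 — not a tautology.

only Ł5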